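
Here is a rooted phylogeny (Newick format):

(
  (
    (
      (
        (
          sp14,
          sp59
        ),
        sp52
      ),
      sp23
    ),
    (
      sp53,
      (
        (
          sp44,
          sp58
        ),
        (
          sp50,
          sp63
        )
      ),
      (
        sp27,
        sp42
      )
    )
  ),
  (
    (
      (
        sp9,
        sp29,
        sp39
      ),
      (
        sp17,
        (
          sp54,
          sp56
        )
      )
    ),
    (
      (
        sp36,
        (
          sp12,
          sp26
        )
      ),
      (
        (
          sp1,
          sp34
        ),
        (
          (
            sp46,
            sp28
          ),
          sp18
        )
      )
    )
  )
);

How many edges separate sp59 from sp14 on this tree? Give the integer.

2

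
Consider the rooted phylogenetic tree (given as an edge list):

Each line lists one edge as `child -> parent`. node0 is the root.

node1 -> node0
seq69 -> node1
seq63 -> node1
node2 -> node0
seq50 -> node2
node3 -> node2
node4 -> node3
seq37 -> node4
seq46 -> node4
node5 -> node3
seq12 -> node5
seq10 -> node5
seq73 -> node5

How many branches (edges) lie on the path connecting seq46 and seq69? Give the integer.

6

The MRCA of seq46 and seq69 is the root of the tree.
From seq46 up to that node: 4 branches. From seq69 up to the same node: 2 branches. Total: 4 + 2 = 6.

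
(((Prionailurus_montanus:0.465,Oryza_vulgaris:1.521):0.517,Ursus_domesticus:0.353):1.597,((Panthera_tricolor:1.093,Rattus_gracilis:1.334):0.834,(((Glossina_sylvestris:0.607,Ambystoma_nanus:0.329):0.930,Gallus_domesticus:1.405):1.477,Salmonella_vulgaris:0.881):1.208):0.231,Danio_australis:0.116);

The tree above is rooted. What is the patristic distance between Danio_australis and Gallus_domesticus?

The path runs Danio_australis → … → MRCA → … → Gallus_domesticus; the MRCA is the root of the tree.
Branch lengths along that path: 0.116 + 0.231 + 1.208 + 1.477 + 1.405 = 4.437.

4.437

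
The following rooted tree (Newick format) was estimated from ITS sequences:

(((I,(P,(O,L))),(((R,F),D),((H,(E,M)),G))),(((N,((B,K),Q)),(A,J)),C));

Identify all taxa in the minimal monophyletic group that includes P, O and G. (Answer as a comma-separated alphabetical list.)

D, E, F, G, H, I, L, M, O, P, R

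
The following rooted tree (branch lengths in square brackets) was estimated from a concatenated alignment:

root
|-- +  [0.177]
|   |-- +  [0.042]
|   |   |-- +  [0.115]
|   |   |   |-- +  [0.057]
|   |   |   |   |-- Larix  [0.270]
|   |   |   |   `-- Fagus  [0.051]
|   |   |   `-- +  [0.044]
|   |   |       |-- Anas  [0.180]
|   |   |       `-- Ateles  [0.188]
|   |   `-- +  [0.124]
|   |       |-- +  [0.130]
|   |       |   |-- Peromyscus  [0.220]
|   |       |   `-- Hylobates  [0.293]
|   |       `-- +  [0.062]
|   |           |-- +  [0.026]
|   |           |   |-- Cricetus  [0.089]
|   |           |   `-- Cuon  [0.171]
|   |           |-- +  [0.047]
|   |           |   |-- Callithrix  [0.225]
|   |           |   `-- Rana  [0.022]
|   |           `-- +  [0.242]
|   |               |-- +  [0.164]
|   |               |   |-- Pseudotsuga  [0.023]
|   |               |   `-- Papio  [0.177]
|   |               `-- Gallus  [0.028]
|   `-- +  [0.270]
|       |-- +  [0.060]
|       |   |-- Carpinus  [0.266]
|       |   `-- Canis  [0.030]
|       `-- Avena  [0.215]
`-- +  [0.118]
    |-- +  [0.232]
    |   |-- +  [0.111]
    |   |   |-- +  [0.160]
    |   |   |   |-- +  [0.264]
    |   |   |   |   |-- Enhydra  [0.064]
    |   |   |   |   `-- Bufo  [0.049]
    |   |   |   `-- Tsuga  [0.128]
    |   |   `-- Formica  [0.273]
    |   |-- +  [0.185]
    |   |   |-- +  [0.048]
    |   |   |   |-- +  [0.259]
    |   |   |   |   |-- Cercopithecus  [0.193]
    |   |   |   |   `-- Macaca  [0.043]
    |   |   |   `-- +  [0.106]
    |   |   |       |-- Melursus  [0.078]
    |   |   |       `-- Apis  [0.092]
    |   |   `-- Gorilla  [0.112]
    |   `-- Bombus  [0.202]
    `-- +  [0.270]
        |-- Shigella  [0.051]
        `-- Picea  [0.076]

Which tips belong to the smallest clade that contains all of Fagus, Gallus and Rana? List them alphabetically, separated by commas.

Anas, Ateles, Callithrix, Cricetus, Cuon, Fagus, Gallus, Hylobates, Larix, Papio, Peromyscus, Pseudotsuga, Rana

Tracing Fagus: it sits inside (Larix,Fagus).
Tracing Gallus: it sits inside ((Pseudotsuga,Papio),Gallus).
Tracing Rana: it sits inside (Callithrix,Rana).
The smallest clade enclosing all 3 is (((Larix,Fagus),(Anas,Ateles)),((Peromyscus,Hylobates),((Cricetus,Cuon),(Callithrix,Rana),((Pseudotsuga,Papio),Gallus)))); the answer is its 13 terminal taxa in alphabetical order.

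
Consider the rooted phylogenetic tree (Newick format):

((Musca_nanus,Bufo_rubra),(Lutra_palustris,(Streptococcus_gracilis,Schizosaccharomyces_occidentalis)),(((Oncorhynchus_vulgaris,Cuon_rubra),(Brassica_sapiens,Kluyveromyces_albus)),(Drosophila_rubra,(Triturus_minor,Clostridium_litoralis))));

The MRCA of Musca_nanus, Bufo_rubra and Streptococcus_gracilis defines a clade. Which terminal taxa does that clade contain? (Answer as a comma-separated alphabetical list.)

Tracing Musca_nanus: it sits inside (Musca_nanus,Bufo_rubra).
Tracing Bufo_rubra: it sits inside (Musca_nanus,Bufo_rubra).
Tracing Streptococcus_gracilis: it sits inside (Streptococcus_gracilis,Schizosaccharomyces_occidentalis).
The smallest clade enclosing all 3 is the whole tree (their MRCA is the root), so the answer is all 12 tips in alphabetical order.

Brassica_sapiens, Bufo_rubra, Clostridium_litoralis, Cuon_rubra, Drosophila_rubra, Kluyveromyces_albus, Lutra_palustris, Musca_nanus, Oncorhynchus_vulgaris, Schizosaccharomyces_occidentalis, Streptococcus_gracilis, Triturus_minor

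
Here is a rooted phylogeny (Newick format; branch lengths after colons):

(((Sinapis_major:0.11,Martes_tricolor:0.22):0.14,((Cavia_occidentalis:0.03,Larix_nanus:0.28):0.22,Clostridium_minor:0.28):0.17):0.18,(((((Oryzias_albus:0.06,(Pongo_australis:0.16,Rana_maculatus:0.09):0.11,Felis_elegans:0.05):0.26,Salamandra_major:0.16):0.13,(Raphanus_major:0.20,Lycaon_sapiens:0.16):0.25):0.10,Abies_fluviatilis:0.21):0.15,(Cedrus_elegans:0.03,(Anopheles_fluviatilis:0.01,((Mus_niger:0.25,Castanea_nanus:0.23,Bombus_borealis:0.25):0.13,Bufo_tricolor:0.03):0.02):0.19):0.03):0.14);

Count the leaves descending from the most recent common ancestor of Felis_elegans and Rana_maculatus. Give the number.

4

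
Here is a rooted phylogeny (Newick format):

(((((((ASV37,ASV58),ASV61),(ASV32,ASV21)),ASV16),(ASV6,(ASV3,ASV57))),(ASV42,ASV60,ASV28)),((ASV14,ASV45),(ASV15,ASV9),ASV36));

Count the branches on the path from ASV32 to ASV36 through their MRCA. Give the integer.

The MRCA of ASV32 and ASV36 is the root of the tree.
From ASV32 up to that node: 6 branches. From ASV36 up to the same node: 2 branches. Total: 6 + 2 = 8.

8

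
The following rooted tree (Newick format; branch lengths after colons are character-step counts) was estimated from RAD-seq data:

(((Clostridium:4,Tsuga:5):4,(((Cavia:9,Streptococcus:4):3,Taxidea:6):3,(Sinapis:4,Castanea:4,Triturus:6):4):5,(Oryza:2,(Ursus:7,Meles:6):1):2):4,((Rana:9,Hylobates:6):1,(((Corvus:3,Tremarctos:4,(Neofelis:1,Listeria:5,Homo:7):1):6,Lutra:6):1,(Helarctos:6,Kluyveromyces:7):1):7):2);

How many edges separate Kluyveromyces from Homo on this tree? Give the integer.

6

The MRCA of Kluyveromyces and Homo is the node subtending (((Corvus,Tremarctos,(Neofelis,Listeria,Homo)),Lutra),(Helarctos,Kluyveromyces)).
From Kluyveromyces up to that node: 2 branches. From Homo up to the same node: 4 branches. Total: 2 + 4 = 6.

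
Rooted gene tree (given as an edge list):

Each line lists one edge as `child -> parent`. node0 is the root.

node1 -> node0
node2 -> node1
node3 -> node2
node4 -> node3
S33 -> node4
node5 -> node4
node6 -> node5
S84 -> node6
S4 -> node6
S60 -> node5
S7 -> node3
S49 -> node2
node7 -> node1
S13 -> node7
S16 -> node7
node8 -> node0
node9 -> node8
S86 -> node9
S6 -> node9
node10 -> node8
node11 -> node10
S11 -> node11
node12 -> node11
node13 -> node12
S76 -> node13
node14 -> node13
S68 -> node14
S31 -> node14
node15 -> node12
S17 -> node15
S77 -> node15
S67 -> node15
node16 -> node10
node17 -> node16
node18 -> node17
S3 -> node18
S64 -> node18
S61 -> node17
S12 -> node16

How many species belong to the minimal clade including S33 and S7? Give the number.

5

The MRCA of S33 and S7 is the node subtending ((S33,((S84,S4),S60)),S7).
That clade contains 5 terminal taxa: S33, S4, S60, S7, S84.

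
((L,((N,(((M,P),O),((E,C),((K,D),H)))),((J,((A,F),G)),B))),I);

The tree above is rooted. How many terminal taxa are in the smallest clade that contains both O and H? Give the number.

8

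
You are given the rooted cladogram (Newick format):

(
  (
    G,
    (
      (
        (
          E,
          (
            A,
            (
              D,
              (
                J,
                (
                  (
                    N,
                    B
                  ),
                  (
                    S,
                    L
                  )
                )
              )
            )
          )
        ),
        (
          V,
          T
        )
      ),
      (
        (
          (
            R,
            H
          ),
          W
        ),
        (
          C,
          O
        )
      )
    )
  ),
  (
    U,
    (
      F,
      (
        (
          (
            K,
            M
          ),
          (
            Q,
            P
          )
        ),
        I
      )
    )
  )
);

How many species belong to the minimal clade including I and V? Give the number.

23

The MRCA of I and V is the root, so the clade is the entire tree.
That clade contains 23 terminal taxa: A, B, C, D, E, F, G, H, I, J, K, L, M, N, O, P, Q, R, S, T, U, V, W.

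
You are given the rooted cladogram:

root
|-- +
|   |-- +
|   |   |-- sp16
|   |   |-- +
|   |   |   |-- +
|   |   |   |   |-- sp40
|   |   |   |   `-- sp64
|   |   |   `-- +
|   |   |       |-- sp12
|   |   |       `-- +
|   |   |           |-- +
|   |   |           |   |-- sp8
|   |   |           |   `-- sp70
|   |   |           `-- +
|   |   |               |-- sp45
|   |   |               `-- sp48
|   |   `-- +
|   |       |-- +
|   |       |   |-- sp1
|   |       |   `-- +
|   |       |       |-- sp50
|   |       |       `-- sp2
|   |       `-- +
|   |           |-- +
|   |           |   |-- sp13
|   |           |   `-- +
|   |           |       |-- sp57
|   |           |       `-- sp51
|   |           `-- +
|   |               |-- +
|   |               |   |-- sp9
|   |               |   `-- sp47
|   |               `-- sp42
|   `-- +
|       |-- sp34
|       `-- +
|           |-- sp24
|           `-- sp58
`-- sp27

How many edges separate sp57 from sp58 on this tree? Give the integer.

The MRCA of sp57 and sp58 is the node subtending ((sp16,((sp40,sp64),(sp12,((sp8,sp70),(sp45,sp48)))),((sp1,(sp50,sp2)),((sp13,(sp57,sp51)),((sp9,sp47),sp42)))),(sp34,(sp24,sp58))).
From sp57 up to that node: 6 branches. From sp58 up to the same node: 3 branches. Total: 6 + 3 = 9.

9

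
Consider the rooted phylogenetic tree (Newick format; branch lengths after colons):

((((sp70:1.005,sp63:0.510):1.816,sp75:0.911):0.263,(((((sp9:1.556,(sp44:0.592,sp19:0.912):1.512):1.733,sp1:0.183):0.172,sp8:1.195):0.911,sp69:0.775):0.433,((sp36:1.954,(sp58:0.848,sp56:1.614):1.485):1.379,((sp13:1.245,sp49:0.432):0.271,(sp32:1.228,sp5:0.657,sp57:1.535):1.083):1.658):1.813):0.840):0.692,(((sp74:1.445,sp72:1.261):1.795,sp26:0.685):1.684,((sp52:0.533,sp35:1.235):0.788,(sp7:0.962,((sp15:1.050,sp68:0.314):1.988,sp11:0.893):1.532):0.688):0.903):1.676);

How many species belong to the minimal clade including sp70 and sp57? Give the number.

17

The MRCA of sp70 and sp57 is the node subtending (((sp70,sp63),sp75),(((((sp9,(sp44,sp19)),sp1),sp8),sp69),((sp36,(sp58,sp56)),((sp13,sp49),(sp32,sp5,sp57))))).
That clade contains 17 terminal taxa: sp1, sp13, sp19, sp32, sp36, sp44, sp49, sp5, sp56, sp57, sp58, sp63, sp69, sp70, sp75, sp8, sp9.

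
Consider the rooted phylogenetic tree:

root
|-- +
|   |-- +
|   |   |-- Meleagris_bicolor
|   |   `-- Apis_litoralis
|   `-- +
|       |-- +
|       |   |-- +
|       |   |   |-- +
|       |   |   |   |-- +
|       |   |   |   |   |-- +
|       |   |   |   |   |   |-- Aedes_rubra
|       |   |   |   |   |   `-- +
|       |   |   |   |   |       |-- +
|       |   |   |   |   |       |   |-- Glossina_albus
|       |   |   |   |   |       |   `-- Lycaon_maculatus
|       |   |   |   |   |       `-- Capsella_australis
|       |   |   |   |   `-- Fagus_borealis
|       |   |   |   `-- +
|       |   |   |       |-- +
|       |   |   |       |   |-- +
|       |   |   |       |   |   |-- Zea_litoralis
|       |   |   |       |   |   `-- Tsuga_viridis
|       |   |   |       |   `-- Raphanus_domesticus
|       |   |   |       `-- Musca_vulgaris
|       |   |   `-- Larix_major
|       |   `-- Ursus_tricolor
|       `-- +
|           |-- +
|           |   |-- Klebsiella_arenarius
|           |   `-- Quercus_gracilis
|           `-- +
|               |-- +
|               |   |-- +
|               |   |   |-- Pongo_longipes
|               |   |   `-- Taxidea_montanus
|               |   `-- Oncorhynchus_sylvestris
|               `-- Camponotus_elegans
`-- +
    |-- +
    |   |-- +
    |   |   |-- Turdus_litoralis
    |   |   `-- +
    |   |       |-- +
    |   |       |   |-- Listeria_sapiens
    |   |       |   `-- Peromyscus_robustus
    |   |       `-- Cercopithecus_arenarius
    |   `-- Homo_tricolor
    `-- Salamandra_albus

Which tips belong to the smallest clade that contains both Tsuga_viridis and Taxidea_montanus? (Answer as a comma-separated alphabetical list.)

Tracing Tsuga_viridis: it sits inside (Zea_litoralis,Tsuga_viridis).
Tracing Taxidea_montanus: it sits inside (Pongo_longipes,Taxidea_montanus).
The smallest clade enclosing both is ((((((Aedes_rubra,((Glossina_albus,Lycaon_maculatus),Capsella_australis)),Fagus_borealis),(((Zea_litoralis,Tsuga_viridis),Raphanus_domesticus),Musca_vulgaris)),Larix_major),Ursus_tricolor),((Klebsiella_arenarius,Quercus_gracilis),(((Pongo_longipes,Taxidea_montanus),Oncorhynchus_sylvestris),Camponotus_elegans))); the answer is its 17 terminal taxa in alphabetical order.

Aedes_rubra, Camponotus_elegans, Capsella_australis, Fagus_borealis, Glossina_albus, Klebsiella_arenarius, Larix_major, Lycaon_maculatus, Musca_vulgaris, Oncorhynchus_sylvestris, Pongo_longipes, Quercus_gracilis, Raphanus_domesticus, Taxidea_montanus, Tsuga_viridis, Ursus_tricolor, Zea_litoralis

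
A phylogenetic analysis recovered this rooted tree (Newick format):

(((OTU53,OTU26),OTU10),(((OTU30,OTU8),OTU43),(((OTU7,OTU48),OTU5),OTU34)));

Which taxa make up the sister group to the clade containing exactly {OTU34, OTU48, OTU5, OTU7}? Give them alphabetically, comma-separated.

OTU30, OTU43, OTU8

The clade containing exactly {OTU34, OTU48, OTU5, OTU7} attaches to the tree at the node subtending (((OTU30,OTU8),OTU43),(((OTU7,OTU48),OTU5),OTU34)).
The other lineage descending from that same node — the sister group — is ((OTU30,OTU8),OTU43); its 3 tips in alphabetical order are the answer.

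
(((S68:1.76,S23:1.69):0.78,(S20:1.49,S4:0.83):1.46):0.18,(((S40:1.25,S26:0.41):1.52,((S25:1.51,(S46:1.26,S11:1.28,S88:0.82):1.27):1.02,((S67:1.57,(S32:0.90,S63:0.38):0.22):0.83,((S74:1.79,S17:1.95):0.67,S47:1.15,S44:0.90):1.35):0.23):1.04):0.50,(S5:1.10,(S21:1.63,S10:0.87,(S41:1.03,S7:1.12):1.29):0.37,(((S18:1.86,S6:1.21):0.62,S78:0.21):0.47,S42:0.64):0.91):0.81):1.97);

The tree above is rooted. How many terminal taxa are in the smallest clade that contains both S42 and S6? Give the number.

The MRCA of S42 and S6 is the node subtending (((S18,S6),S78),S42).
That clade contains 4 terminal taxa: S18, S42, S6, S78.

4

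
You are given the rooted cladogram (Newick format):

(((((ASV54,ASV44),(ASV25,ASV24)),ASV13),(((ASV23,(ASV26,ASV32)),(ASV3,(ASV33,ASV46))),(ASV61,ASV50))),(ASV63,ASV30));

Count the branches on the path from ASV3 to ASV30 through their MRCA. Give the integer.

7

The MRCA of ASV3 and ASV30 is the root of the tree.
From ASV3 up to that node: 5 branches. From ASV30 up to the same node: 2 branches. Total: 5 + 2 = 7.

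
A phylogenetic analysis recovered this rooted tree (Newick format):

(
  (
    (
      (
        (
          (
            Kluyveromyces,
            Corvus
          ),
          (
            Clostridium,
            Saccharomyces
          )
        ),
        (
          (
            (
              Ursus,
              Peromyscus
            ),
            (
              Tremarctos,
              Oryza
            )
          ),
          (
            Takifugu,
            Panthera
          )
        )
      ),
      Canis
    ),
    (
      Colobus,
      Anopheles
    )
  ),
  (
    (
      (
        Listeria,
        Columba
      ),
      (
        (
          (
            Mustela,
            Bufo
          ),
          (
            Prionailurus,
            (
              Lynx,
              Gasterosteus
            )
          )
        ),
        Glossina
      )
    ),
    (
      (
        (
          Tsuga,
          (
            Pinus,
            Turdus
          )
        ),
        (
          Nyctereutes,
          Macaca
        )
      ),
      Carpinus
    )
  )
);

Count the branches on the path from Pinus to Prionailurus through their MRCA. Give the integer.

The MRCA of Pinus and Prionailurus is the node subtending (((Listeria,Columba),(((Mustela,Bufo),(Prionailurus,(Lynx,Gasterosteus))),Glossina)),(((Tsuga,(Pinus,Turdus)),(Nyctereutes,Macaca)),Carpinus)).
From Pinus up to that node: 5 branches. From Prionailurus up to the same node: 5 branches. Total: 5 + 5 = 10.

10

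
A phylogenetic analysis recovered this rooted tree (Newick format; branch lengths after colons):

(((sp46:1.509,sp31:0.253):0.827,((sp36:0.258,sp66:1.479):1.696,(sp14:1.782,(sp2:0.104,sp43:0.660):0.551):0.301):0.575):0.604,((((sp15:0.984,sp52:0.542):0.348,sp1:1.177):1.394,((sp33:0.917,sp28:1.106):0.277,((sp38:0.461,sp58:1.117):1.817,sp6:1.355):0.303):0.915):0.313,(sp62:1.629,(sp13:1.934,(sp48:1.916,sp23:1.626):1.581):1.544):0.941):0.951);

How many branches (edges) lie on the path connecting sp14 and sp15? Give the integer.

The MRCA of sp14 and sp15 is the root of the tree.
From sp14 up to that node: 4 branches. From sp15 up to the same node: 5 branches. Total: 4 + 5 = 9.

9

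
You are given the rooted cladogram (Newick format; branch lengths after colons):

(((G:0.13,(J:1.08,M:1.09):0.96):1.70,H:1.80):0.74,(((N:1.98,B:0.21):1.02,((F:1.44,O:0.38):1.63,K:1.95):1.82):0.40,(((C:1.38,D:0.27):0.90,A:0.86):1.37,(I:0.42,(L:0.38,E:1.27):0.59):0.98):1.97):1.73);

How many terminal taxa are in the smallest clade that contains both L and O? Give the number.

11

The MRCA of L and O is the node subtending (((N,B),((F,O),K)),(((C,D),A),(I,(L,E)))).
That clade contains 11 terminal taxa: A, B, C, D, E, F, I, K, L, N, O.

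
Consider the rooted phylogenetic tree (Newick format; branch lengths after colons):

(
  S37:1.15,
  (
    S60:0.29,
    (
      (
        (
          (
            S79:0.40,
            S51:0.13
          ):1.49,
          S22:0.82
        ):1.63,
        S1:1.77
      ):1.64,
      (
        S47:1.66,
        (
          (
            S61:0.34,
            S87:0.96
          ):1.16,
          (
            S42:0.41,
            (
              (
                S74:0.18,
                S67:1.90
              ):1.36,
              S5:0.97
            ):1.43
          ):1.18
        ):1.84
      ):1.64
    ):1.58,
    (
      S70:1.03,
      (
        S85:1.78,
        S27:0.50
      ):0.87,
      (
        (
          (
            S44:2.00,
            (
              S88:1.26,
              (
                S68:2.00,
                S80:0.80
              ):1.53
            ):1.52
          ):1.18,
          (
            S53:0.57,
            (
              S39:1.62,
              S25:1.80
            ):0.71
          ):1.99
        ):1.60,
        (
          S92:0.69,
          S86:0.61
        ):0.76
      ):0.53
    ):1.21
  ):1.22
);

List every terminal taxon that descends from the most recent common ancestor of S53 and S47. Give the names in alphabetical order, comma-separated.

S1, S22, S25, S27, S39, S42, S44, S47, S5, S51, S53, S60, S61, S67, S68, S70, S74, S79, S80, S85, S86, S87, S88, S92

Tracing S53: it sits inside (S53,(S39,S25)).
Tracing S47: it sits inside (S47,((S61,S87),(S42,((S74,S67),S5)))).
The smallest clade enclosing both is (S60,((((S79,S51),S22),S1),(S47,((S61,S87),(S42,((S74,S67),S5))))),(S70,(S85,S27),(((S44,(S88,(S68,S80))),(S53,(S39,S25))),(S92,S86)))); the answer is its 24 terminal taxa in alphabetical order.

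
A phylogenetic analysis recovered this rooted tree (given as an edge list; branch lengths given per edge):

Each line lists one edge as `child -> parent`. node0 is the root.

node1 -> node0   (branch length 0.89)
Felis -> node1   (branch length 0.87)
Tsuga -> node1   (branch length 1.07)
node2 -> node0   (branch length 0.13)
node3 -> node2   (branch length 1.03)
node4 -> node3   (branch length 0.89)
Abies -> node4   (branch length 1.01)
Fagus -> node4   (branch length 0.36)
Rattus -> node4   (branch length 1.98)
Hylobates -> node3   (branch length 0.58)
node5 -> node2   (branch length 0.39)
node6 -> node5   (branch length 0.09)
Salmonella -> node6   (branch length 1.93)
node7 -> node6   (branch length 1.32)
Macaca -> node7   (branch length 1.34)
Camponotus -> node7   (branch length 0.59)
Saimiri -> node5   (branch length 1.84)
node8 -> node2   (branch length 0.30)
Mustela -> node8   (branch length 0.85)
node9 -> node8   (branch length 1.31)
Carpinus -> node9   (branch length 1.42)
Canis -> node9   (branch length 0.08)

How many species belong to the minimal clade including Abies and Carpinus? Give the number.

11

The MRCA of Abies and Carpinus is the node subtending (((Abies,Fagus,Rattus),Hylobates),((Salmonella,(Macaca,Camponotus)),Saimiri),(Mustela,(Carpinus,Canis))).
That clade contains 11 terminal taxa: Abies, Camponotus, Canis, Carpinus, Fagus, Hylobates, Macaca, Mustela, Rattus, Saimiri, Salmonella.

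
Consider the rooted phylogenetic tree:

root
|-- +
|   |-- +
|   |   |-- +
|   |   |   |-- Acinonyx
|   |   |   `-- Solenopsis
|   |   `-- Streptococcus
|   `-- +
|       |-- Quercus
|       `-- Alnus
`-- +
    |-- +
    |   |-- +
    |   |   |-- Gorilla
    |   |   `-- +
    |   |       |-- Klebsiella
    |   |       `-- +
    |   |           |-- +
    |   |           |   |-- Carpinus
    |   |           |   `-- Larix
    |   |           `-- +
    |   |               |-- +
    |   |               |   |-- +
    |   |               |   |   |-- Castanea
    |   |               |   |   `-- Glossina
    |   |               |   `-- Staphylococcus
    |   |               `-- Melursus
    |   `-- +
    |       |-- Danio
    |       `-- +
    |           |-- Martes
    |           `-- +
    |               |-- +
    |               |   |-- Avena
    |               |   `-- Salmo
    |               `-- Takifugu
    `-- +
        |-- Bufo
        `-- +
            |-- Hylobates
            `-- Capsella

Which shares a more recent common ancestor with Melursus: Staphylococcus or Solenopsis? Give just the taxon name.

The MRCA of Melursus and Staphylococcus subtends (((Castanea,Glossina),Staphylococcus),Melursus) (4 taxa).
The MRCA of Melursus and Solenopsis is the root, subtending the entire tree (21 taxa).
The first is nested inside the second, so Melursus shares a more recent common ancestor with Staphylococcus.

Staphylococcus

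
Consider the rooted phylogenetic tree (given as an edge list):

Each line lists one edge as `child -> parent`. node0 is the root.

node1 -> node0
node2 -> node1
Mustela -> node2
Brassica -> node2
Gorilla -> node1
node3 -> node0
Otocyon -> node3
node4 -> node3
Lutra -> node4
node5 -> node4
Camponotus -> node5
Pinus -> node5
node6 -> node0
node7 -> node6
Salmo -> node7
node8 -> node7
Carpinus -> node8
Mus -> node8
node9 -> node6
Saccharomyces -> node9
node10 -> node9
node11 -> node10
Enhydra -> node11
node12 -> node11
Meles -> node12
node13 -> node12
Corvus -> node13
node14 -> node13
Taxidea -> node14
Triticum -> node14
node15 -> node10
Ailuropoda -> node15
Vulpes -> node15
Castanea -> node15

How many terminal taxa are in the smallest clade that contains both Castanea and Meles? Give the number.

8

The MRCA of Castanea and Meles is the node subtending ((Enhydra,(Meles,(Corvus,(Taxidea,Triticum)))),(Ailuropoda,Vulpes,Castanea)).
That clade contains 8 terminal taxa: Ailuropoda, Castanea, Corvus, Enhydra, Meles, Taxidea, Triticum, Vulpes.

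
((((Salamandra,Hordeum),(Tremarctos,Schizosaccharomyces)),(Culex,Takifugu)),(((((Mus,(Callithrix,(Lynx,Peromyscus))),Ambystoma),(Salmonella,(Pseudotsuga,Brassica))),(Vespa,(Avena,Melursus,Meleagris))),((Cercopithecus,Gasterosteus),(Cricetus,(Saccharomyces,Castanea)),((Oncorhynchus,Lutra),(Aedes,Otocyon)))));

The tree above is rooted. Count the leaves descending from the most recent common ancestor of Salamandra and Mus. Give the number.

27

The MRCA of Salamandra and Mus is the root, so the clade is the entire tree.
That clade contains 27 terminal taxa: Aedes, Ambystoma, Avena, Brassica, Callithrix, Castanea, Cercopithecus, Cricetus, Culex, Gasterosteus, Hordeum, Lutra, Lynx, Meleagris, Melursus, Mus, Oncorhynchus, Otocyon, Peromyscus, Pseudotsuga, Saccharomyces, Salamandra, Salmonella, Schizosaccharomyces, Takifugu, Tremarctos, Vespa.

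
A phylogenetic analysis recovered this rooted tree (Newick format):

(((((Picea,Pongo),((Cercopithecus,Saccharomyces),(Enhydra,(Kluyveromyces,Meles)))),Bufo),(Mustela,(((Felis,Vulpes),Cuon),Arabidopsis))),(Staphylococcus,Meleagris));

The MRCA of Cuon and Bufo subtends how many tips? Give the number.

The MRCA of Cuon and Bufo is the node subtending ((((Picea,Pongo),((Cercopithecus,Saccharomyces),(Enhydra,(Kluyveromyces,Meles)))),Bufo),(Mustela,(((Felis,Vulpes),Cuon),Arabidopsis))).
That clade contains 13 terminal taxa: Arabidopsis, Bufo, Cercopithecus, Cuon, Enhydra, Felis, Kluyveromyces, Meles, Mustela, Picea, Pongo, Saccharomyces, Vulpes.

13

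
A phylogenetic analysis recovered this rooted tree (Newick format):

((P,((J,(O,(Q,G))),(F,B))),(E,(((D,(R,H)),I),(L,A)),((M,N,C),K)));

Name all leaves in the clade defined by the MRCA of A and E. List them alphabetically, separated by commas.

A, C, D, E, H, I, K, L, M, N, R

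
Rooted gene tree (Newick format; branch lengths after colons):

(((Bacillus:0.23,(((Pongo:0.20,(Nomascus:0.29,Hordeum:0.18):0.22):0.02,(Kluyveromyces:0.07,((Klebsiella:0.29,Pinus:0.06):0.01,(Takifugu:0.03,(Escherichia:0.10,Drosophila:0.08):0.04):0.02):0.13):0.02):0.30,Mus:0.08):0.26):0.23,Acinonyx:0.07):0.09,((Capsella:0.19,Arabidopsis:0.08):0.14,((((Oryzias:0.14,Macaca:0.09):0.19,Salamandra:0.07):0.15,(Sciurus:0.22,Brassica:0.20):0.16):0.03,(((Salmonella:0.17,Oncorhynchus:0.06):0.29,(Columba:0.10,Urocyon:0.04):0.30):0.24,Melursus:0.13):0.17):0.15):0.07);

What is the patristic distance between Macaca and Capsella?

0.94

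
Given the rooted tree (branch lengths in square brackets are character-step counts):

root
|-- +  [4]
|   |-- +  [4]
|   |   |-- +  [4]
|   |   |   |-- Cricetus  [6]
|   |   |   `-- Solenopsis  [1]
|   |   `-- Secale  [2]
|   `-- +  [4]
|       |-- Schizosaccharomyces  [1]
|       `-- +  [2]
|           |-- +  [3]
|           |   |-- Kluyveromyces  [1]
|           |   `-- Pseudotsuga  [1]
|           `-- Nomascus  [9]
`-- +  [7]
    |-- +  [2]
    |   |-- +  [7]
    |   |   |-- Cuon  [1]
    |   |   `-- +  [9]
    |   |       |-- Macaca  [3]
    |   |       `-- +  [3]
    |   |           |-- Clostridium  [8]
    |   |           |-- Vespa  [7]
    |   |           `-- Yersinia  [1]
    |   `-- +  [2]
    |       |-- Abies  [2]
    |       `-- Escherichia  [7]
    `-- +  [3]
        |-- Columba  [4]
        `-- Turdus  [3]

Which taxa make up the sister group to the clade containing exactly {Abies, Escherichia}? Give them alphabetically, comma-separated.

Clostridium, Cuon, Macaca, Vespa, Yersinia

The clade containing exactly {Abies, Escherichia} attaches to the tree at the node subtending ((Cuon,(Macaca,(Clostridium,Vespa,Yersinia))),(Abies,Escherichia)).
The other lineage descending from that same node — the sister group — is (Cuon,(Macaca,(Clostridium,Vespa,Yersinia))); its 5 tips in alphabetical order are the answer.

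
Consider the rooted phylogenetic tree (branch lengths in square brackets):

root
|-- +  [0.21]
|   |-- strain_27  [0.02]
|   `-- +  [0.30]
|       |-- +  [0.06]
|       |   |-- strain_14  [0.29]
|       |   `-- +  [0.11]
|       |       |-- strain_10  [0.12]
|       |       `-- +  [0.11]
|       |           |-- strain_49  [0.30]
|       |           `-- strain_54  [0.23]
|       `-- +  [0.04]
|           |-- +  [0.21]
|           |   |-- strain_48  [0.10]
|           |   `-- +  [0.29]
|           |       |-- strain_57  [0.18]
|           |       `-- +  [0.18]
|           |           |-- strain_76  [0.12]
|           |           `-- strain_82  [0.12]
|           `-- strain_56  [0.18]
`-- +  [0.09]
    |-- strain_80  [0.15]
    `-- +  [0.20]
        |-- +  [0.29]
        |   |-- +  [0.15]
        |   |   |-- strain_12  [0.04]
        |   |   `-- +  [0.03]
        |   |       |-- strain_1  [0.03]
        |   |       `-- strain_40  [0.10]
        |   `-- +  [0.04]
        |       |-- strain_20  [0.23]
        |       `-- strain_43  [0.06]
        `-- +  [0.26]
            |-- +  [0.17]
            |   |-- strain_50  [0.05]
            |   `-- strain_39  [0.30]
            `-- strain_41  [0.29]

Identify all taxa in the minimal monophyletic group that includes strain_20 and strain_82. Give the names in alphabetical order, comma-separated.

Tracing strain_20: it sits inside (strain_20,strain_43).
Tracing strain_82: it sits inside (strain_76,strain_82).
The smallest clade enclosing both is the whole tree (their MRCA is the root), so the answer is all 19 tips in alphabetical order.

strain_1, strain_10, strain_12, strain_14, strain_20, strain_27, strain_39, strain_40, strain_41, strain_43, strain_48, strain_49, strain_50, strain_54, strain_56, strain_57, strain_76, strain_80, strain_82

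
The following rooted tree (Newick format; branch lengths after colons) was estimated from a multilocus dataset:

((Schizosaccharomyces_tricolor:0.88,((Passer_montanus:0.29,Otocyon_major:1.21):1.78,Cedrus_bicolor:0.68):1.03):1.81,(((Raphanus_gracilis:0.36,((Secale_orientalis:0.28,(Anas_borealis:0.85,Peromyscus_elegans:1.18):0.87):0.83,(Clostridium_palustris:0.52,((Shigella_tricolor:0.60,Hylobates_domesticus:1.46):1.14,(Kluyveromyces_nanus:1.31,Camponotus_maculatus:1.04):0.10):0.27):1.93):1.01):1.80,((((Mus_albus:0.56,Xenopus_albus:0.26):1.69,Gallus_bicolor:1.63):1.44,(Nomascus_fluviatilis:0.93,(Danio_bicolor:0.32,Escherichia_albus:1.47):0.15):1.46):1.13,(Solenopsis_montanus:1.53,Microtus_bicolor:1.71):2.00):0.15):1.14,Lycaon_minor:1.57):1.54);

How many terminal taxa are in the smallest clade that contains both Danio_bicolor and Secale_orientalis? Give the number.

17

The MRCA of Danio_bicolor and Secale_orientalis is the node subtending ((Raphanus_gracilis,((Secale_orientalis,(Anas_borealis,Peromyscus_elegans)),(Clostridium_palustris,((Shigella_tricolor,Hylobates_domesticus),(Kluyveromyces_nanus,Camponotus_maculatus))))),((((Mus_albus,Xenopus_albus),Gallus_bicolor),(Nomascus_fluviatilis,(Danio_bicolor,Escherichia_albus))),(Solenopsis_montanus,Microtus_bicolor))).
That clade contains 17 terminal taxa: Anas_borealis, Camponotus_maculatus, Clostridium_palustris, Danio_bicolor, Escherichia_albus, Gallus_bicolor, Hylobates_domesticus, Kluyveromyces_nanus, Microtus_bicolor, Mus_albus, Nomascus_fluviatilis, Peromyscus_elegans, Raphanus_gracilis, Secale_orientalis, Shigella_tricolor, Solenopsis_montanus, Xenopus_albus.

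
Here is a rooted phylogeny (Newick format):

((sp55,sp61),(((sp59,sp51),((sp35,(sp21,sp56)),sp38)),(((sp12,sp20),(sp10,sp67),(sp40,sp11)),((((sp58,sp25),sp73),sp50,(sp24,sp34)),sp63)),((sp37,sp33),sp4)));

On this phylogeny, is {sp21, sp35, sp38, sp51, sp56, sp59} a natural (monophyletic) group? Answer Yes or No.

The most recent common ancestor of these taxa subtends ((sp59,sp51),((sp35,(sp21,sp56)),sp38)).
That clade has exactly 6 tips — every listed taxon and nothing else — so the group is monophyletic.

Yes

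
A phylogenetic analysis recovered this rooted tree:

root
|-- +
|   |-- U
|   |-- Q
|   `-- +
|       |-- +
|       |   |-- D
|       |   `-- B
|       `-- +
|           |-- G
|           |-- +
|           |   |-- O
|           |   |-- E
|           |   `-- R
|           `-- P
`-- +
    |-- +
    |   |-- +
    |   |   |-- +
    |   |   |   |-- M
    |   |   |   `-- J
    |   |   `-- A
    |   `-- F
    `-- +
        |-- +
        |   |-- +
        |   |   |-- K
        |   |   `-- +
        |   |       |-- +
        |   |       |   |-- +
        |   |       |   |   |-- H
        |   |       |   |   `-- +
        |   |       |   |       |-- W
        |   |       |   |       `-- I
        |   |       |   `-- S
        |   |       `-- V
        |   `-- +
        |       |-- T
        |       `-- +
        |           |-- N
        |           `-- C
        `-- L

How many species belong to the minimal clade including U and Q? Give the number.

The MRCA of U and Q is the node subtending (U,Q,((D,B),(G,(O,E,R),P))).
That clade contains 9 terminal taxa: B, D, E, G, O, P, Q, R, U.

9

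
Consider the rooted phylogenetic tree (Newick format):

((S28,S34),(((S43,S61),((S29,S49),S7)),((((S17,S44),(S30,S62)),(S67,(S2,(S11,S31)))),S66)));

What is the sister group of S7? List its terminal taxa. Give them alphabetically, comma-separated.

S7 attaches to the tree at the node subtending ((S29,S49),S7).
The other lineage descending from that same node — the sister group — is (S29,S49); its 2 tips in alphabetical order are the answer.

S29, S49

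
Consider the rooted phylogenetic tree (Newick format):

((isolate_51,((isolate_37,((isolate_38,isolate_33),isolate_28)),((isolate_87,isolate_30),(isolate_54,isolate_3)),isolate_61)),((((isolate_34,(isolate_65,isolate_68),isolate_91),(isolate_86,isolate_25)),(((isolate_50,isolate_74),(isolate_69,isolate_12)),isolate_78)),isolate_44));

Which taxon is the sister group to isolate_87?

isolate_30

isolate_87 attaches to the tree at the node subtending (isolate_87,isolate_30).
The other lineage descending from that same node — the sister group — is the single tip isolate_30.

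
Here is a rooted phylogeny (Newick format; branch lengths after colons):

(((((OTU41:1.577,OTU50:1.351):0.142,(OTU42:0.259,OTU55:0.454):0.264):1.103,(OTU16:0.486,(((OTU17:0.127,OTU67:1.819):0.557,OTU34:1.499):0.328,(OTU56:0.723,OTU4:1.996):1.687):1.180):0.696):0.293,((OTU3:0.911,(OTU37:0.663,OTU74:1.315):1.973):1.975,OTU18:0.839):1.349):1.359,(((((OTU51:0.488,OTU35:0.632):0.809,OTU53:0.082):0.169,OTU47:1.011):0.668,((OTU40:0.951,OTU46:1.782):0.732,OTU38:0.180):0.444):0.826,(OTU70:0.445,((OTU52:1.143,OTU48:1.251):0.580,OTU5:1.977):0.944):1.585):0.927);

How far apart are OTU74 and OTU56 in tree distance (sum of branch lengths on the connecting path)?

11.191

The path runs OTU74 → … → MRCA → … → OTU56; the MRCA is the node subtending ((((OTU41,OTU50),(OTU42,OTU55)),(OTU16,(((OTU17,OTU67),OTU34),(OTU56,OTU4)))),((OTU3,(OTU37,OTU74)),OTU18)).
Branch lengths along that path: 1.315 + 1.973 + 1.975 + 1.349 + 0.293 + 0.696 + 1.180 + 1.687 + 0.723 = 11.191.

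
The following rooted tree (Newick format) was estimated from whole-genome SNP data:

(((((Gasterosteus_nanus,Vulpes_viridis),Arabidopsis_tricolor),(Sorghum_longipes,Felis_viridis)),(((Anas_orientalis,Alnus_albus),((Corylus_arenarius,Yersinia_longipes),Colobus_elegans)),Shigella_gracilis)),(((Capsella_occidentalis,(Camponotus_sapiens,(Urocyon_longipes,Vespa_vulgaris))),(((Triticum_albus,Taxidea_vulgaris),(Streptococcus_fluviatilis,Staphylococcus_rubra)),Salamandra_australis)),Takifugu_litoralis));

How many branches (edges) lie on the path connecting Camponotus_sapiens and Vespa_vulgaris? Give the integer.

The MRCA of Camponotus_sapiens and Vespa_vulgaris is the node subtending (Camponotus_sapiens,(Urocyon_longipes,Vespa_vulgaris)).
From Camponotus_sapiens up to that node: 1 branch. From Vespa_vulgaris up to the same node: 2 branches. Total: 1 + 2 = 3.

3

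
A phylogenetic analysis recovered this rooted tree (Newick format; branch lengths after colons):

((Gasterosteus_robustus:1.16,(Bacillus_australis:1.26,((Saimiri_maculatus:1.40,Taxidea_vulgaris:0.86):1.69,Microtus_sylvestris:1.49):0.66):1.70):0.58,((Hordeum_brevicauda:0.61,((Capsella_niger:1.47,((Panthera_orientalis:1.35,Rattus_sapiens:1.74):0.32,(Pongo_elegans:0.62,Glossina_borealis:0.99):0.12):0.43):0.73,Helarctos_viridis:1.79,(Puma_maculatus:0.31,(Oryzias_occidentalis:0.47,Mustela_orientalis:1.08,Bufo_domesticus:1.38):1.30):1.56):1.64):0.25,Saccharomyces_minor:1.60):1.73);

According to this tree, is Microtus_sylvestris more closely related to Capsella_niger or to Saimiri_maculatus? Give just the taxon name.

The MRCA of Microtus_sylvestris and Saimiri_maculatus subtends ((Saimiri_maculatus,Taxidea_vulgaris),Microtus_sylvestris) (3 taxa).
The MRCA of Microtus_sylvestris and Capsella_niger is the root, subtending the entire tree (17 taxa).
The first is nested inside the second, so Microtus_sylvestris shares a more recent common ancestor with Saimiri_maculatus.

Saimiri_maculatus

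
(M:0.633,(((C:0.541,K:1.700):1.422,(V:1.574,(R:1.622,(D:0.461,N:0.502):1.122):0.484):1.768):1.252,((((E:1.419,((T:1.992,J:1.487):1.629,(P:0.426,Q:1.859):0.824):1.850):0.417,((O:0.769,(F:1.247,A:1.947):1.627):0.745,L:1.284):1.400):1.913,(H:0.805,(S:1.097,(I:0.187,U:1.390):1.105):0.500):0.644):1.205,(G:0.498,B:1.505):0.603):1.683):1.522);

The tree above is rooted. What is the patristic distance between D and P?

The path runs D → … → MRCA → … → P; the MRCA is the node subtending (((C,K),(V,(R,(D,N)))),((((E,((T,J),(P,Q))),((O,(F,A)),L)),(H,(S,(I,U)))),(G,B))).
Branch lengths along that path: 0.461 + 1.122 + 0.484 + 1.768 + 1.252 + 1.683 + 1.205 + 1.913 + 0.417 + 1.850 + 0.824 + 0.426 = 13.405.

13.405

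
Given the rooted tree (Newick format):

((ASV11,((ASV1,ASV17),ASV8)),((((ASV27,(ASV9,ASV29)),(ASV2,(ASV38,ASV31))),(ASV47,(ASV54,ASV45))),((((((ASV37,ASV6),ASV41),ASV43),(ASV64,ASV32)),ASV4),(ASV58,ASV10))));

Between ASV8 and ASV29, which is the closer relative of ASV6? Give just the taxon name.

ASV29

The MRCA of ASV6 and ASV29 subtends ((((ASV27,(ASV9,ASV29)),(ASV2,(ASV38,ASV31))),(ASV47,(ASV54,ASV45))),((((((ASV37,ASV6),ASV41),ASV43),(ASV64,ASV32)),ASV4),(ASV58,ASV10))) (18 taxa).
The MRCA of ASV6 and ASV8 is the root, subtending the entire tree (22 taxa).
The first is nested inside the second, so ASV6 shares a more recent common ancestor with ASV29.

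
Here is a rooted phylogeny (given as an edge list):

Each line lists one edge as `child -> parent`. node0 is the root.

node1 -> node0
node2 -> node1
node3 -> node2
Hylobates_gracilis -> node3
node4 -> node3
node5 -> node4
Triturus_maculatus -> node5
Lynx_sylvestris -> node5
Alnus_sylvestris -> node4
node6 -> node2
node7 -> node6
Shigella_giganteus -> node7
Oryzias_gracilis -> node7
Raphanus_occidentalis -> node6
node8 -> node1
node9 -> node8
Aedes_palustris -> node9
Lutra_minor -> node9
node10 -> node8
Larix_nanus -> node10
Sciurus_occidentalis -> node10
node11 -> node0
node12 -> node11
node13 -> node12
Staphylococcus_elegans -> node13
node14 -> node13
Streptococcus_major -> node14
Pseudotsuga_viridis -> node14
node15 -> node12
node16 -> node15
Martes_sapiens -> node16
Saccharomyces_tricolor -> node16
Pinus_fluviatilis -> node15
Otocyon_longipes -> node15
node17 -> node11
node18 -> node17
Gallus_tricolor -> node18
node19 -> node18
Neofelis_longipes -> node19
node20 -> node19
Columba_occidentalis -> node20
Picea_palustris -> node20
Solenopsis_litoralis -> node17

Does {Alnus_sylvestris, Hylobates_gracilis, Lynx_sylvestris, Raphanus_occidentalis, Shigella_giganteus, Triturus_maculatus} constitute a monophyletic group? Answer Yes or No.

No

The MRCA of the listed taxa subtends ((Hylobates_gracilis,((Triturus_maculatus,Lynx_sylvestris),Alnus_sylvestris)),((Shigella_giganteus,Oryzias_gracilis),Raphanus_occidentalis)).
That clade also contains Oryzias_gracilis, which is not in the proposed group, so the group is not monophyletic.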